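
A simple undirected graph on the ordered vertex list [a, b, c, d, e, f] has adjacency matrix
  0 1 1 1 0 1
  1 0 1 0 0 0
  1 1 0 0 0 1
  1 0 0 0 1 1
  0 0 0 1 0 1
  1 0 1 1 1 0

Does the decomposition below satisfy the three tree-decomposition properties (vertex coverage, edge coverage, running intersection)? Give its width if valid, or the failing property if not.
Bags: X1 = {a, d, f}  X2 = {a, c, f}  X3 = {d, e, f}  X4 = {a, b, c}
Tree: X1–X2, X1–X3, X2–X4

Vertex coverage: the bags together contain {a, b, c, d, e, f}, the full vertex set. Edge coverage: each edge of G has both endpoints in at least one bag. Running intersection: for every vertex, the bags containing it form a connected subtree. All three properties hold, so this is a valid tree decomposition of width max|bag| − 1 = 2, and hence tw(G) ≤ 2.

Yes; width 2.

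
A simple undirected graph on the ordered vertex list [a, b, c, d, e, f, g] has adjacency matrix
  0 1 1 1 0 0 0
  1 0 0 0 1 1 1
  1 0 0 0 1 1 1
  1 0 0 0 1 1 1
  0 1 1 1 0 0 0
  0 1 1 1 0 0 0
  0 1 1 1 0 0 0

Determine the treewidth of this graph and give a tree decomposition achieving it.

Treewidth 3.
One optimal decomposition is:
Bags: B1 = {a, b, c, d}  B2 = {b, c, d, e}  B3 = {b, c, d, g}  B4 = {b, c, d, f}
Tree: B1–B2, B2–B3, B3–B4

The largest bag has 4 vertices, giving width 3; this decomposition certifies tw(G) ≤ 3. For the lower bound: the 4 vertex sets {a,d}, {b,e}, {c}, {g} are disjoint, each induces a connected subgraph, and every pair is joined by at least one edge of G. Contracting each set to a single vertex therefore yields K_{4} as a minor, and since treewidth is minor-monotone, tw(G) ≥ tw(K_{4}) = 3. Combining the bounds, tw(G) = 3.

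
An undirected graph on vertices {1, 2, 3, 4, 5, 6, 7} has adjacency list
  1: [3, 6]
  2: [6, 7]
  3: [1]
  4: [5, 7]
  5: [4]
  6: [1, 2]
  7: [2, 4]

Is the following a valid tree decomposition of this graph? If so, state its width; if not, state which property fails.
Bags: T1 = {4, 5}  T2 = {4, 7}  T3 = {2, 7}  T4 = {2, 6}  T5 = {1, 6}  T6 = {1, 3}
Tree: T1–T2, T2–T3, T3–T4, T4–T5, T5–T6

Vertex coverage: the bags together contain {1, 2, 3, 4, 5, 6, 7}, the full vertex set. Edge coverage: each edge of G has both endpoints in at least one bag. Running intersection: for every vertex, the bags containing it form a connected subtree. All three properties hold, so this is a valid tree decomposition of width max|bag| − 1 = 1, and hence tw(G) ≤ 1.

Yes; width 1.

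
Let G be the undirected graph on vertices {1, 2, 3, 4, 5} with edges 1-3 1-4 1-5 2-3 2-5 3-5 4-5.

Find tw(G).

2

A width-2 tree decomposition is:
Bags: B1 = {2, 3, 5}  B2 = {1, 3, 5}  B3 = {1, 4, 5}
Tree: B1–B2, B2–B3
Each bag holds 3 vertices, so the decomposition has width 2, which upper-bounds the treewidth. On the other hand G contains the 3-clique {1, 3, 5}. A clique must lie in a single bag of any decomposition, so no decomposition can have width below 2. Hence tw(G) = 2 exactly.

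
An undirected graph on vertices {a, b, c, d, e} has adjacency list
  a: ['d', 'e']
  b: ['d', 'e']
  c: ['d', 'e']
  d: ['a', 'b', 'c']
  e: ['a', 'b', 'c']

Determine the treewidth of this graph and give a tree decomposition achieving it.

Treewidth 2.
Bags: B1 = {c, d, e}  B2 = {b, d, e}  B3 = {a, d, e}
Tree: B1–B2, B2–B3

Every bag has size at most 3, so the width is 3 − 1 = 2 and tw(G) ≤ 2. Since c–d–b–e–c is a cycle in G, G is not acyclic. Forests are exactly the graphs of treewidth ≤ 1, so tw(G) ≥ 2. Hence tw(G) = 2 exactly.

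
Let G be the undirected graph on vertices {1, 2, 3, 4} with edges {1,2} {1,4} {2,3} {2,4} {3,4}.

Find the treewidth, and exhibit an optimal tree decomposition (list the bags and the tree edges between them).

Treewidth 2.
One such decomposition:
Bags: B1 = {1, 2, 4}  B2 = {2, 3, 4}
Tree: B1–B2

Each bag holds 3 vertices, so the decomposition has width 2, which upper-bounds the treewidth. On the other hand G contains the 3-clique {1, 2, 4}. A clique must lie in a single bag of any decomposition, so no decomposition can have width below 2. Combining the bounds, tw(G) = 2.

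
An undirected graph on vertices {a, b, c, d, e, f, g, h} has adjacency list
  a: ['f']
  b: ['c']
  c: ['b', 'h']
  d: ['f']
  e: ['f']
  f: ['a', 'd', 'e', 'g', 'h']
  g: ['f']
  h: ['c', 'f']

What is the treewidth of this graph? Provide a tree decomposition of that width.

Treewidth 1.
One optimal decomposition is:
Bags: B1 = {b, c}  B2 = {c, h}  B3 = {f, h}  B4 = {a, f}  B5 = {f, g}  B6 = {d, f}  B7 = {e, f}
Tree: B1–B2, B2–B3, B3–B4, B4–B5, B4–B6, B6–B7

The largest bag has 2 vertices, giving width 1; this decomposition certifies tw(G) ≤ 1. Any graph with an edge has treewidth ≥ 1, and G has the edge c–b. The upper and lower bounds meet at 1, so that is the treewidth.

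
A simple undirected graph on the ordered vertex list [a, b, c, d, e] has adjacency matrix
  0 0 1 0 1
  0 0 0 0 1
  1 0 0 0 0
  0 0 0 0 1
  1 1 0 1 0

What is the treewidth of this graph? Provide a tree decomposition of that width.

Treewidth 1.
Bags: B1 = {a, e}  B2 = {d, e}  B3 = {a, c}  B4 = {b, e}
Tree: B1–B2, B1–B3, B1–B4

Each bag holds 2 vertices, so the decomposition has width 1, which upper-bounds the treewidth. Since G has at least one edge (e.g. e–a), it is not an edgeless graph, so tw(G) ≥ 1. The upper and lower bounds meet at 1, so that is the treewidth.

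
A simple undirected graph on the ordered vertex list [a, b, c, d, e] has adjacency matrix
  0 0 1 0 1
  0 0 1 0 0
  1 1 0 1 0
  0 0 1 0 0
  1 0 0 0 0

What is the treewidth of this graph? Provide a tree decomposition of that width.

The largest bag has 2 vertices, giving width 1; this decomposition certifies tw(G) ≤ 1. G has an edge, so its treewidth is at least 1. Hence tw(G) = 1 exactly.

Treewidth 1.
Bags: B1 = {b, c}  B2 = {a, c}  B3 = {a, e}  B4 = {c, d}
Tree: B1–B2, B2–B3, B2–B4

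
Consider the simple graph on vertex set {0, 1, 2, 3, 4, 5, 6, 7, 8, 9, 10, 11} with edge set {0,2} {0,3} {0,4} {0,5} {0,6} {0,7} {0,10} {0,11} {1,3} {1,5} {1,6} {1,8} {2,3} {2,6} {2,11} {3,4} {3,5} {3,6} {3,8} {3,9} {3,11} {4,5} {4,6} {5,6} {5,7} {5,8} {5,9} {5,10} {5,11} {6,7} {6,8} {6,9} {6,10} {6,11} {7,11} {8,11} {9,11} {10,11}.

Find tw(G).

4

A width-4 tree decomposition is:
Bags: B1 = {0, 3, 5, 6, 11}  B2 = {3, 5, 6, 8, 11}  B3 = {0, 5, 6, 10, 11}  B4 = {1, 3, 5, 6, 8}  B5 = {3, 5, 6, 9, 11}  B6 = {0, 5, 6, 7, 11}  B7 = {0, 3, 4, 5, 6}  B8 = {0, 2, 3, 6, 11}
Tree: B1–B2, B1–B3, B2–B4, B2–B5, B3–B6, B1–B7, B1–B8
The largest bag has 5 vertices, giving width 4; this decomposition certifies tw(G) ≤ 4. For the lower bound, the 5 vertices {0, 2, 3, 6, 11} are pairwise adjacent, and any tree decomposition puts a clique entirely inside one bag — forcing width ≥ 4. The upper and lower bounds meet at 4, so that is the treewidth.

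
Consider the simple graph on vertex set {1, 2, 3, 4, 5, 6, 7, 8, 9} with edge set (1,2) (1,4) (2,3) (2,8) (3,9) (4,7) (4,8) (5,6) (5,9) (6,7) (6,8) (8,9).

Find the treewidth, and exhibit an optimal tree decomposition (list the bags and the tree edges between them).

Each bag holds 4 vertices, so the decomposition has width 3, which upper-bounds the treewidth. For the lower bound: the 4 vertex sets {3,5,9}, {2}, {8}, {1,4,6,7} are disjoint, each induces a connected subgraph, and every pair is joined by at least one edge of G. Contracting each set to a single vertex therefore yields K_{4} as a minor, and since treewidth is minor-monotone, tw(G) ≥ tw(K_{4}) = 3. Combining the bounds, tw(G) = 3.

Treewidth 3.
Bags: B1 = {2, 3, 5, 9}  B2 = {2, 5, 8, 9}  B3 = {2, 5, 6, 8}  B4 = {1, 2, 6, 8}  B5 = {1, 4, 6, 8}  B6 = {1, 4, 6, 7}
Tree: B1–B2, B2–B3, B3–B4, B4–B5, B5–B6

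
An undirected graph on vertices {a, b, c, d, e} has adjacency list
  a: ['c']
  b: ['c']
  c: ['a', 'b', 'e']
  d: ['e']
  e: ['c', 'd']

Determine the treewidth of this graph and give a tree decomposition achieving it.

Every bag has size at most 2, so the width is 2 − 1 = 1 and tw(G) ≤ 1. Since G has at least one edge (e.g. c–a), it is not an edgeless graph, so tw(G) ≥ 1. Combining the bounds, tw(G) = 1.

Treewidth 1.
One optimal decomposition is:
Bags: B1 = {a, c}  B2 = {b, c}  B3 = {c, e}  B4 = {d, e}
Tree: B1–B2, B2–B3, B3–B4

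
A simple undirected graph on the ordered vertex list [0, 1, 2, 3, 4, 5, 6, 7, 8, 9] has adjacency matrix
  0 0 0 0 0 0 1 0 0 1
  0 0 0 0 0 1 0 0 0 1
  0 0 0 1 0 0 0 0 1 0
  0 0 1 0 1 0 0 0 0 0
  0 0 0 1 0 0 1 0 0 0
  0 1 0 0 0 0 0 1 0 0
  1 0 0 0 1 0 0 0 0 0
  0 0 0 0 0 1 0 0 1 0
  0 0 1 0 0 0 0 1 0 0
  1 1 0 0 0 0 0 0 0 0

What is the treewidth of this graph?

2

A width-2 tree decomposition is:
Bags: B1 = {1, 5, 9}  B2 = {0, 5, 9}  B3 = {0, 5, 6}  B4 = {4, 5, 6}  B5 = {3, 4, 5}  B6 = {2, 3, 5}  B7 = {2, 5, 8}  B8 = {5, 7, 8}
Tree: B1–B2, B2–B3, B3–B4, B4–B5, B5–B6, B6–B7, B7–B8
Each bag holds 3 vertices, so the decomposition has width 2, which upper-bounds the treewidth. The edges 5–1–9–0–6–4–3–2–8–7–5 form a cycle, so G is not a tree and its treewidth is at least 2. Therefore the treewidth is 2.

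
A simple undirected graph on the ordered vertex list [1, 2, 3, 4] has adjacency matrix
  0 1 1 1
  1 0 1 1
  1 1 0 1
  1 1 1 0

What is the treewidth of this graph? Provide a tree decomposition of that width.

With just one bag of size 4, the width is 4 − 1 = 3, so tw(G) ≤ 3. For the lower bound, the 4 vertices {1, 2, 3, 4} are pairwise adjacent, and any tree decomposition puts a clique entirely inside one bag — forcing width ≥ 3. Therefore the treewidth is 3.

Treewidth 3.
Bags: B1 = {1, 2, 3, 4}
Tree: (single bag)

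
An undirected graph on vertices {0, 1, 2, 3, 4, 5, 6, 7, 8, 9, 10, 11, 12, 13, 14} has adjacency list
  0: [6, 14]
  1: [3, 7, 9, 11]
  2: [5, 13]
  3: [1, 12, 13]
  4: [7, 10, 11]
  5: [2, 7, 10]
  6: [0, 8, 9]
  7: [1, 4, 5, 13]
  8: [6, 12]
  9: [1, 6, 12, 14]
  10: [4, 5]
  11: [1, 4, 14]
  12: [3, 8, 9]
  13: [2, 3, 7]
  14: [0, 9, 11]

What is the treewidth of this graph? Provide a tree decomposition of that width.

Each bag holds 4 vertices, so the decomposition has width 3, which upper-bounds the treewidth. For the lower bound: the 4 vertex sets {0,6,8}, {12}, {9}, {1,3,11,14} are disjoint, each induces a connected subgraph, and every pair is joined by at least one edge of G. Contracting each set to a single vertex therefore yields K_{4} as a minor, and since treewidth is minor-monotone, tw(G) ≥ tw(K_{4}) = 3. Combining the bounds, tw(G) = 3.

Treewidth 3.
Bags: B1 = {0, 6, 8, 12}  B2 = {0, 6, 9, 12}  B3 = {0, 9, 12, 14}  B4 = {3, 9, 12, 14}  B5 = {1, 3, 9, 14}  B6 = {1, 3, 11, 14}  B7 = {1, 3, 11, 13}  B8 = {1, 7, 11, 13}  B9 = {4, 7, 11, 13}  B10 = {2, 4, 7, 13}  B11 = {2, 4, 5, 7}  B12 = {2, 4, 5, 10}
Tree: B1–B2, B2–B3, B3–B4, B4–B5, B5–B6, B6–B7, B7–B8, B8–B9, B9–B10, B10–B11, B11–B12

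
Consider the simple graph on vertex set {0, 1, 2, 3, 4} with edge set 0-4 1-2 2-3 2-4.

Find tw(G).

A width-1 tree decomposition is:
Bags: B1 = {0, 4}  B2 = {2, 4}  B3 = {1, 2}  B4 = {2, 3}
Tree: B1–B2, B2–B3, B3–B4
Every bag has size at most 2, so the width is 2 − 1 = 1 and tw(G) ≤ 1. G has an edge, so its treewidth is at least 1. Combining the bounds, tw(G) = 1.

1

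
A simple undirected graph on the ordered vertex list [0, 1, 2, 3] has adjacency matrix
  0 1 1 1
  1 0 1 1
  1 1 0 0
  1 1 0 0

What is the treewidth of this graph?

A width-2 tree decomposition is:
Bags: B1 = {0, 1, 3}  B2 = {0, 1, 2}
Tree: B1–B2
Each bag holds 3 vertices, so the decomposition has width 2, which upper-bounds the treewidth. Conversely, {0, 1, 2} is a clique of size 3, and the vertices of any clique must share a bag in every tree decomposition; so some bag has ≥ 3 vertices and tw(G) ≥ 2. The upper and lower bounds meet at 2, so that is the treewidth.

2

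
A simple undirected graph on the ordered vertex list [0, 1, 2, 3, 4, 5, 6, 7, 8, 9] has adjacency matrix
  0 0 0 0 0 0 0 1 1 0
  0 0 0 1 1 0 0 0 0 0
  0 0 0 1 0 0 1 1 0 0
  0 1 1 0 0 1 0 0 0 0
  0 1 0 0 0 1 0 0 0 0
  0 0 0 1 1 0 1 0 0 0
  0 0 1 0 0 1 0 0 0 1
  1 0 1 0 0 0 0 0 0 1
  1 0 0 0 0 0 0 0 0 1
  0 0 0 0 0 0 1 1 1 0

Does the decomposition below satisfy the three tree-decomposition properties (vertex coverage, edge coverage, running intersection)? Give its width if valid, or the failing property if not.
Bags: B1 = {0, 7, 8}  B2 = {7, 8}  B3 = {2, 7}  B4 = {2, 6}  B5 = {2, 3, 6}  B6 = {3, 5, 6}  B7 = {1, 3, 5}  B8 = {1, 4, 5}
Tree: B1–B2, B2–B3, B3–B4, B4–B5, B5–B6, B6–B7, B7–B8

No — vertex 9 appears in no bag.

A tree decomposition must satisfy three properties: every vertex lies in some bag; for every edge, both endpoints lie together in some bag; and for every vertex, the bags containing it form a connected subtree. Here vertex 9 appears in no bag, so the decomposition is invalid.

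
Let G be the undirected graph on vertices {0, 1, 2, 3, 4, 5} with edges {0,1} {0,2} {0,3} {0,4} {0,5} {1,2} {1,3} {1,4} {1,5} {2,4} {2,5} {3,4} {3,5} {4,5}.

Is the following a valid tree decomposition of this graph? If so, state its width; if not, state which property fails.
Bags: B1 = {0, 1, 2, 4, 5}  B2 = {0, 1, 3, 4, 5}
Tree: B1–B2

Yes; width 4.

Checking the three conditions: (i) the bags cover all of {0, 1, 2, 3, 4, 5}; (ii) for each edge, some bag contains both endpoints; (iii) the bags containing any fixed vertex form a subtree. All hold, so the decomposition is valid with width 5 − 1 = 4.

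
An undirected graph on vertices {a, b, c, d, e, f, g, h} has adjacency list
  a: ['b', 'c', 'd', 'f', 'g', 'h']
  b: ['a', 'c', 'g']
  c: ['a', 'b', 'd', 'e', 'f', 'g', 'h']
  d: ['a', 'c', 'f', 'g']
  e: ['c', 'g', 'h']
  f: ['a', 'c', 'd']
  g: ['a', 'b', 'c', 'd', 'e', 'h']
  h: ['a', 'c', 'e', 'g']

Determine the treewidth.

A width-3 tree decomposition is:
Bags: B1 = {a, c, g, h}  B2 = {c, e, g, h}  B3 = {a, c, d, g}  B4 = {a, c, d, f}  B5 = {a, b, c, g}
Tree: B1–B2, B1–B3, B3–B4, B1–B5
Every bag has size at most 4, so the width is 4 − 1 = 3 and tw(G) ≤ 3. On the other hand G contains the 4-clique {c, e, g, h}. A clique must lie in a single bag of any decomposition, so no decomposition can have width below 3. The upper and lower bounds meet at 3, so that is the treewidth.

3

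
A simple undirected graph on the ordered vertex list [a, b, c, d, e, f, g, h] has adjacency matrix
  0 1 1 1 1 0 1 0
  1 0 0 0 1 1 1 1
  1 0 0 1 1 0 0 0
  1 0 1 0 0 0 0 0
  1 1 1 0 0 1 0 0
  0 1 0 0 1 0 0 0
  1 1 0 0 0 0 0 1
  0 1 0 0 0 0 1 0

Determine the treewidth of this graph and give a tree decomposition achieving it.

The largest bag has 3 vertices, giving width 2; this decomposition certifies tw(G) ≤ 2. Conversely, {a, c, d} is a clique of size 3, and the vertices of any clique must share a bag in every tree decomposition; so some bag has ≥ 3 vertices and tw(G) ≥ 2. Hence tw(G) = 2 exactly.

Treewidth 2.
One optimal decomposition is:
Bags: B1 = {a, b, g}  B2 = {b, g, h}  B3 = {a, b, e}  B4 = {a, c, e}  B5 = {b, e, f}  B6 = {a, c, d}
Tree: B1–B2, B1–B3, B3–B4, B3–B5, B4–B6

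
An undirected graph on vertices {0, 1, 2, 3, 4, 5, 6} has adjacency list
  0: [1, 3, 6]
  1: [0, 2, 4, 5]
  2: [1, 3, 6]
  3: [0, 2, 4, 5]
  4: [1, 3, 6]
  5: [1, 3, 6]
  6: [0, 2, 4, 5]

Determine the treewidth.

A width-3 tree decomposition is:
Bags: B1 = {1, 2, 3, 6}  B2 = {1, 3, 5, 6}  B3 = {1, 3, 4, 6}  B4 = {0, 1, 3, 6}
Tree: B1–B2, B2–B3, B3–B4
The largest bag has 4 vertices, giving width 3; this decomposition certifies tw(G) ≤ 3. For the lower bound: the 4 vertex sets {2,6}, {3,5}, {1}, {4} are disjoint, each induces a connected subgraph, and every pair is joined by at least one edge of G. Contracting each set to a single vertex therefore yields K_{4} as a minor, and since treewidth is minor-monotone, tw(G) ≥ tw(K_{4}) = 3. Combining the bounds, tw(G) = 3.

3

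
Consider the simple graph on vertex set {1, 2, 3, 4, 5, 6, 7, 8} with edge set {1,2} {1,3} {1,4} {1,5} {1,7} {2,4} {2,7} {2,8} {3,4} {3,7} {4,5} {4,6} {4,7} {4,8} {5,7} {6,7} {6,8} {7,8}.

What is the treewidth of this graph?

A width-3 tree decomposition is:
Bags: B1 = {1, 4, 5, 7}  B2 = {1, 2, 4, 7}  B3 = {2, 4, 7, 8}  B4 = {1, 3, 4, 7}  B5 = {4, 6, 7, 8}
Tree: B1–B2, B2–B3, B2–B4, B3–B5
Every bag has size at most 4, so the width is 4 − 1 = 3 and tw(G) ≤ 3. Conversely, {2, 4, 7, 8} is a clique of size 4, and the vertices of any clique must share a bag in every tree decomposition; so some bag has ≥ 4 vertices and tw(G) ≥ 3. Hence tw(G) = 3 exactly.

3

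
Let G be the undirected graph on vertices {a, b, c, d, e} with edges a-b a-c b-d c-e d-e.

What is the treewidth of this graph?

2

A width-2 tree decomposition is:
Bags: B1 = {a, c, e}  B2 = {a, b, e}  B3 = {b, d, e}
Tree: B1–B2, B2–B3
Every bag has size at most 3, so the width is 3 − 1 = 2 and tw(G) ≤ 2. For the lower bound, G contains the cycle e–c–a–b–d–e, so G is not a forest; only forests have treewidth ≤ 1, hence tw(G) ≥ 2. Combining the bounds, tw(G) = 2.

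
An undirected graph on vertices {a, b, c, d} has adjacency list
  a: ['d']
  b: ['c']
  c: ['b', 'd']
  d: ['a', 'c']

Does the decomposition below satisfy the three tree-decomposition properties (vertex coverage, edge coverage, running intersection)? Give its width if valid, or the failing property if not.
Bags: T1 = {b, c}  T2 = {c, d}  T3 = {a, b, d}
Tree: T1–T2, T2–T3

A tree decomposition must satisfy three properties: every vertex lies in some bag; for every edge, both endpoints lie together in some bag; and for every vertex, the bags containing it form a connected subtree. Here bags containing vertex b are not connected in the tree, so the decomposition is invalid.

No — bags containing vertex b are not connected in the tree.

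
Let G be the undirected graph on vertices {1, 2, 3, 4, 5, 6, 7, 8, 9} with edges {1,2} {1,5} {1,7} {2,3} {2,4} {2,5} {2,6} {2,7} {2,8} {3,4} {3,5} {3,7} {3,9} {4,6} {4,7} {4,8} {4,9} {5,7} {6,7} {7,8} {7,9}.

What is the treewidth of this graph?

A width-3 tree decomposition is:
Bags: B1 = {2, 4, 6, 7}  B2 = {2, 3, 4, 7}  B3 = {2, 3, 5, 7}  B4 = {1, 2, 5, 7}  B5 = {3, 4, 7, 9}  B6 = {2, 4, 7, 8}
Tree: B1–B2, B2–B3, B3–B4, B2–B5, B2–B6
Each bag holds 4 vertices, so the decomposition has width 3, which upper-bounds the treewidth. For the lower bound, the 4 vertices {3, 4, 7, 9} are pairwise adjacent, and any tree decomposition puts a clique entirely inside one bag — forcing width ≥ 3. Combining the bounds, tw(G) = 3.

3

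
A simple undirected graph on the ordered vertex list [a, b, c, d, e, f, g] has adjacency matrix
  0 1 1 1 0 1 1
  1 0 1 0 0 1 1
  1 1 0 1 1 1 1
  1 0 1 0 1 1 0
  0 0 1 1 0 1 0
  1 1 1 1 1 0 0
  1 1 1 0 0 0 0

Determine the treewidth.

3

A width-3 tree decomposition is:
Bags: B1 = {a, b, c, f}  B2 = {a, c, d, f}  B3 = {a, b, c, g}  B4 = {c, d, e, f}
Tree: B1–B2, B1–B3, B2–B4
Every bag has size at most 4, so the width is 4 − 1 = 3 and tw(G) ≤ 3. For the lower bound, the 4 vertices {a, b, c, g} are pairwise adjacent, and any tree decomposition puts a clique entirely inside one bag — forcing width ≥ 3. Therefore the treewidth is 3.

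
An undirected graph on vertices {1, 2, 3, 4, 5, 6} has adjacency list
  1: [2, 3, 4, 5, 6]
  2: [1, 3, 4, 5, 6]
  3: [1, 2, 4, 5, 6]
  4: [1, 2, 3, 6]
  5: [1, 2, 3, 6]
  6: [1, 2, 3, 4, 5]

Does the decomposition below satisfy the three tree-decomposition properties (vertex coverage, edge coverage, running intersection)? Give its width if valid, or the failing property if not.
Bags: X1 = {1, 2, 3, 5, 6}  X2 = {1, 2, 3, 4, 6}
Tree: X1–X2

Vertex coverage: the bags together contain {1, 2, 3, 4, 5, 6}, the full vertex set. Edge coverage: each edge of G has both endpoints in at least one bag. Running intersection: for every vertex, the bags containing it form a connected subtree. All three properties hold, so this is a valid tree decomposition of width max|bag| − 1 = 4, and hence tw(G) ≤ 4.

Yes; width 4.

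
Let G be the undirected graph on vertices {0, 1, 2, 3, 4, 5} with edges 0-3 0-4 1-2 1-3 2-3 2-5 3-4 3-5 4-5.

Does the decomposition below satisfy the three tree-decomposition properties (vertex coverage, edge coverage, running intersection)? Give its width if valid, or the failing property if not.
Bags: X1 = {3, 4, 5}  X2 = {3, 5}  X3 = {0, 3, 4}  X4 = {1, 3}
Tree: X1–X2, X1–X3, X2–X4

No — vertex 2 appears in no bag.

A tree decomposition must satisfy three properties: every vertex lies in some bag; for every edge, both endpoints lie together in some bag; and for every vertex, the bags containing it form a connected subtree. Here vertex 2 appears in no bag, so the decomposition is invalid.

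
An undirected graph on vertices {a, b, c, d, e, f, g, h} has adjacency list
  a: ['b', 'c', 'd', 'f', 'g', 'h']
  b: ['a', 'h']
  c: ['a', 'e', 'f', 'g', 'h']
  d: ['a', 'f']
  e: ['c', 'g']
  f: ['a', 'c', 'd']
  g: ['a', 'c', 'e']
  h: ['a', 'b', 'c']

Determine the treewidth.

2

A width-2 tree decomposition is:
Bags: B1 = {a, c, h}  B2 = {a, b, h}  B3 = {a, c, g}  B4 = {a, c, f}  B5 = {c, e, g}  B6 = {a, d, f}
Tree: B1–B2, B1–B3, B3–B4, B3–B5, B4–B6
Each bag holds 3 vertices, so the decomposition has width 2, which upper-bounds the treewidth. For the lower bound, the 3 vertices {c, e, g} are pairwise adjacent, and any tree decomposition puts a clique entirely inside one bag — forcing width ≥ 2. Therefore the treewidth is 2.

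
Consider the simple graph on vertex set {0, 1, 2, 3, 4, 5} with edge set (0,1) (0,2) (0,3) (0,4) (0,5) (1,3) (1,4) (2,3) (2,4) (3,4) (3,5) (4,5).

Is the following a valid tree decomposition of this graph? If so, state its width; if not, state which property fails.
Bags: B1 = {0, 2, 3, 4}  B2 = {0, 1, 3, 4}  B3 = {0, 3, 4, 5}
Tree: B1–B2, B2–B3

Checking the three conditions: (i) the bags cover all of {0, 1, 2, 3, 4, 5}; (ii) for each edge, some bag contains both endpoints; (iii) the bags containing any fixed vertex form a subtree. All hold, so the decomposition is valid with width 4 − 1 = 3.

Yes; width 3.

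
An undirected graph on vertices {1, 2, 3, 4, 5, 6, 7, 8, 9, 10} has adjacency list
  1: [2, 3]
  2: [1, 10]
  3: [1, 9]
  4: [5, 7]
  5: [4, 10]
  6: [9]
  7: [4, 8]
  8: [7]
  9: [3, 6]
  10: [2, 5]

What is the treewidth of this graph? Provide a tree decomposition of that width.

Treewidth 1.
Bags: B1 = {7, 8}  B2 = {4, 7}  B3 = {4, 5}  B4 = {5, 10}  B5 = {2, 10}  B6 = {1, 2}  B7 = {1, 3}  B8 = {3, 9}  B9 = {6, 9}
Tree: B1–B2, B2–B3, B3–B4, B4–B5, B5–B6, B6–B7, B7–B8, B8–B9

Each bag holds 2 vertices, so the decomposition has width 1, which upper-bounds the treewidth. G has an edge, so its treewidth is at least 1. Therefore the treewidth is 1.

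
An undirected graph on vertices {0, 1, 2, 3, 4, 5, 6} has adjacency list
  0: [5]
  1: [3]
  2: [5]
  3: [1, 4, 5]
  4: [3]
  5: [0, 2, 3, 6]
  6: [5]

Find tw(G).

A width-1 tree decomposition is:
Bags: B1 = {3, 5}  B2 = {5, 6}  B3 = {1, 3}  B4 = {0, 5}  B5 = {3, 4}  B6 = {2, 5}
Tree: B1–B2, B1–B3, B2–B4, B3–B5, B4–B6
Each bag holds 2 vertices, so the decomposition has width 1, which upper-bounds the treewidth. G has an edge, so its treewidth is at least 1. Combining the bounds, tw(G) = 1.

1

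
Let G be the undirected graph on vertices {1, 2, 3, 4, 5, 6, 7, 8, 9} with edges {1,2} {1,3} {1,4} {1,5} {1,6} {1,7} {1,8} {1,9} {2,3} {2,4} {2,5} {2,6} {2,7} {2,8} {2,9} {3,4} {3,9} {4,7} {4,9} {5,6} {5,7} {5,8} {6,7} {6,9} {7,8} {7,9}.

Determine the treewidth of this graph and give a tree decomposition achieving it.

Treewidth 4.
Bags: B1 = {1, 2, 6, 7, 9}  B2 = {1, 2, 4, 7, 9}  B3 = {1, 2, 3, 4, 9}  B4 = {1, 2, 5, 6, 7}  B5 = {1, 2, 5, 7, 8}
Tree: B1–B2, B2–B3, B1–B4, B4–B5

The largest bag has 5 vertices, giving width 4; this decomposition certifies tw(G) ≤ 4. For the lower bound, the 5 vertices {1, 2, 3, 4, 9} are pairwise adjacent, and any tree decomposition puts a clique entirely inside one bag — forcing width ≥ 4. The upper and lower bounds meet at 4, so that is the treewidth.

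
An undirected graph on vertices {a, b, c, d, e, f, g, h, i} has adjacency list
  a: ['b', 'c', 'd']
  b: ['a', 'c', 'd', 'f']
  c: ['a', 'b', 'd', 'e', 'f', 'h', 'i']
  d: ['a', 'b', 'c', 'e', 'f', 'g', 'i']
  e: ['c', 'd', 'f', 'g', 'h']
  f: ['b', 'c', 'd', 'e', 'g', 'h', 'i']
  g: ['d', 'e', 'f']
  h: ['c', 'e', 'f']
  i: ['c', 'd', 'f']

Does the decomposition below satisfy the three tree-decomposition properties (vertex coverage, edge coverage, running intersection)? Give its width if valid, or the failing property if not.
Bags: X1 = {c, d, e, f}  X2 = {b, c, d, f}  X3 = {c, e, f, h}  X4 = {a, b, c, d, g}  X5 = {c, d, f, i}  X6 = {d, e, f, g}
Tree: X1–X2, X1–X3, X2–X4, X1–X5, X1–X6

A tree decomposition must satisfy three properties: every vertex lies in some bag; for every edge, both endpoints lie together in some bag; and for every vertex, the bags containing it form a connected subtree. Here bags containing vertex g are not connected in the tree, so the decomposition is invalid.

No — bags containing vertex g are not connected in the tree.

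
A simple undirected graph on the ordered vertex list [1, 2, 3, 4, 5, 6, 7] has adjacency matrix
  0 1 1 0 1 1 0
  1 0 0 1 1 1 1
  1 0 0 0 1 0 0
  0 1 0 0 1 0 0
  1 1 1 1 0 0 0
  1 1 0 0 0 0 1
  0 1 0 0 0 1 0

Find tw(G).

2

A width-2 tree decomposition is:
Bags: B1 = {1, 2, 5}  B2 = {1, 3, 5}  B3 = {1, 2, 6}  B4 = {2, 6, 7}  B5 = {2, 4, 5}
Tree: B1–B2, B1–B3, B3–B4, B1–B5
Each bag holds 3 vertices, so the decomposition has width 2, which upper-bounds the treewidth. Conversely, {1, 2, 5} is a clique of size 3, and the vertices of any clique must share a bag in every tree decomposition; so some bag has ≥ 3 vertices and tw(G) ≥ 2. Hence tw(G) = 2 exactly.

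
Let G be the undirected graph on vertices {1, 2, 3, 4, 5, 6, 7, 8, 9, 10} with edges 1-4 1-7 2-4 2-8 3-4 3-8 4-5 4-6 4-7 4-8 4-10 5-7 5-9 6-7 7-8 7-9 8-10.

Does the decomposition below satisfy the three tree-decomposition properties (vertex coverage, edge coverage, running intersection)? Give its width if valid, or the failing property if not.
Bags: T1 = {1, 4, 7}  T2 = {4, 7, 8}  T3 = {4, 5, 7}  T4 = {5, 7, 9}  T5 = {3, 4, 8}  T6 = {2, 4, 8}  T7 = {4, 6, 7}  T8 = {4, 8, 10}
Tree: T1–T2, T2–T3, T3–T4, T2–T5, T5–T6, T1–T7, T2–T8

Every vertex of G appears in some bag (union = {1, 2, 3, 4, 5, 6, 7, 8, 9, 10}); every edge is covered by a bag; and for each vertex v the set of bags containing v is connected in the bag tree. The decomposition is therefore valid. The largest bag has 3 vertices, so the width is 2.

Yes; width 2.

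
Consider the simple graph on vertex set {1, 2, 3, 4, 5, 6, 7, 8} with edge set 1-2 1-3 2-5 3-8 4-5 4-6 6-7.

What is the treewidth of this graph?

A width-1 tree decomposition is:
Bags: B1 = {3, 8}  B2 = {1, 3}  B3 = {1, 2}  B4 = {2, 5}  B5 = {4, 5}  B6 = {4, 6}  B7 = {6, 7}
Tree: B1–B2, B2–B3, B3–B4, B4–B5, B5–B6, B6–B7
Each bag holds 2 vertices, so the decomposition has width 1, which upper-bounds the treewidth. Since G has at least one edge (e.g. 8–3), it is not an edgeless graph, so tw(G) ≥ 1. Therefore the treewidth is 1.

1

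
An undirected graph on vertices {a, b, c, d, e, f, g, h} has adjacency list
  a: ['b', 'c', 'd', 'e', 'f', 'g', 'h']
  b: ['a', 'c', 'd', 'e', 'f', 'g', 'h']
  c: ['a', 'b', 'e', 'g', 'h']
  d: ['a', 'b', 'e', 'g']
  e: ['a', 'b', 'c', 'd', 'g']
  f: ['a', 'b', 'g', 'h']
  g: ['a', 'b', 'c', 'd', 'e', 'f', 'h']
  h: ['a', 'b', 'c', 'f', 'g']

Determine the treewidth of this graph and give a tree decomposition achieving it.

Every bag has size at most 5, so the width is 5 − 1 = 4 and tw(G) ≤ 4. On the other hand G contains the 5-clique {a, b, d, e, g}. A clique must lie in a single bag of any decomposition, so no decomposition can have width below 4. Hence tw(G) = 4 exactly.

Treewidth 4.
One such decomposition:
Bags: B1 = {a, b, c, e, g}  B2 = {a, b, c, g, h}  B3 = {a, b, d, e, g}  B4 = {a, b, f, g, h}
Tree: B1–B2, B1–B3, B2–B4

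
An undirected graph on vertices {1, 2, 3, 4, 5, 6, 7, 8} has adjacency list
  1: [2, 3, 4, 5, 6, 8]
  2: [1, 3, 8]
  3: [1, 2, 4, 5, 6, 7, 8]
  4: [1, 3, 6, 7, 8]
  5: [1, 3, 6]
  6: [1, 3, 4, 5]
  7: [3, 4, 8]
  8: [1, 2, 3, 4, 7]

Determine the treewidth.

A width-3 tree decomposition is:
Bags: B1 = {1, 3, 4, 8}  B2 = {1, 3, 4, 6}  B3 = {1, 2, 3, 8}  B4 = {1, 3, 5, 6}  B5 = {3, 4, 7, 8}
Tree: B1–B2, B1–B3, B2–B4, B1–B5
Every bag has size at most 4, so the width is 4 − 1 = 3 and tw(G) ≤ 3. Conversely, {1, 2, 3, 8} is a clique of size 4, and the vertices of any clique must share a bag in every tree decomposition; so some bag has ≥ 4 vertices and tw(G) ≥ 3. Hence tw(G) = 3 exactly.

3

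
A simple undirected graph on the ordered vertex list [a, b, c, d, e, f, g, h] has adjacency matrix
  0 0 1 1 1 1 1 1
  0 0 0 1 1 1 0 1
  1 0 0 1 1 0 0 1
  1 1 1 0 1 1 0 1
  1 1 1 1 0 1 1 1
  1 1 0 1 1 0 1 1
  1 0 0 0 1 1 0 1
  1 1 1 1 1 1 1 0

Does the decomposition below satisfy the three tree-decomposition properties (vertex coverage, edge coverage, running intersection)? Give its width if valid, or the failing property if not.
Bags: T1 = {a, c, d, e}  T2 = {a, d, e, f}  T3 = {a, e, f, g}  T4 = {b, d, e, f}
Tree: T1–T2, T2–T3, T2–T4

A tree decomposition must satisfy three properties: every vertex lies in some bag; for every edge, both endpoints lie together in some bag; and for every vertex, the bags containing it form a connected subtree. Here vertex h appears in no bag, so the decomposition is invalid.

No — vertex h appears in no bag.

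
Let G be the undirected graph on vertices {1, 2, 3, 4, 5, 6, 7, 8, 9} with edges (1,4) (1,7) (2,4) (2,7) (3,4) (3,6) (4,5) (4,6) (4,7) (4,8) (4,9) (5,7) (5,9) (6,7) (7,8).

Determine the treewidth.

A width-2 tree decomposition is:
Bags: B1 = {4, 5, 7}  B2 = {1, 4, 7}  B3 = {2, 4, 7}  B4 = {4, 6, 7}  B5 = {4, 7, 8}  B6 = {3, 4, 6}  B7 = {4, 5, 9}
Tree: B1–B2, B1–B3, B1–B4, B1–B5, B4–B6, B1–B7
Each bag holds 3 vertices, so the decomposition has width 2, which upper-bounds the treewidth. On the other hand G contains the 3-clique {4, 5, 9}. A clique must lie in a single bag of any decomposition, so no decomposition can have width below 2. Hence tw(G) = 2 exactly.

2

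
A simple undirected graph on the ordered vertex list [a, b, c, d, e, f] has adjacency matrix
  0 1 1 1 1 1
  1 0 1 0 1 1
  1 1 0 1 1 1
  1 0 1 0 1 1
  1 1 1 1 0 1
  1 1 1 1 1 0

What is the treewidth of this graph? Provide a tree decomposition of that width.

Every bag has size at most 5, so the width is 5 − 1 = 4 and tw(G) ≤ 4. Conversely, {a, c, d, e, f} is a clique of size 5, and the vertices of any clique must share a bag in every tree decomposition; so some bag has ≥ 5 vertices and tw(G) ≥ 4. Hence tw(G) = 4 exactly.

Treewidth 4.
One such decomposition:
Bags: B1 = {a, b, c, e, f}  B2 = {a, c, d, e, f}
Tree: B1–B2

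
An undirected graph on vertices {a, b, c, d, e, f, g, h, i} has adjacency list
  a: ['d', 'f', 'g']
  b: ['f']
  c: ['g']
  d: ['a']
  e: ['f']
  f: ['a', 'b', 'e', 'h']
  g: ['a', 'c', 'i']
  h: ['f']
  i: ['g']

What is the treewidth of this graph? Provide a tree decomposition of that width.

The largest bag has 2 vertices, giving width 1; this decomposition certifies tw(G) ≤ 1. Since G has at least one edge (e.g. a–d), it is not an edgeless graph, so tw(G) ≥ 1. Therefore the treewidth is 1.

Treewidth 1.
One such decomposition:
Bags: B1 = {a, d}  B2 = {a, g}  B3 = {a, f}  B4 = {e, f}  B5 = {c, g}  B6 = {b, f}  B7 = {g, i}  B8 = {f, h}
Tree: B1–B2, B1–B3, B3–B4, B2–B5, B3–B6, B2–B7, B6–B8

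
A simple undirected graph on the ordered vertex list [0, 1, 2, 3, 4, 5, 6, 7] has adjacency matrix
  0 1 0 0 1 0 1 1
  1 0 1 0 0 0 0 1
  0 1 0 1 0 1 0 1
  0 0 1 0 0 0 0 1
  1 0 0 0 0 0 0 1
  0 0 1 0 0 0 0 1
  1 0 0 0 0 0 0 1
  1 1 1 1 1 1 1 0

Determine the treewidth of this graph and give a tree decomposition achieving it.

Treewidth 2.
One such decomposition:
Bags: B1 = {0, 1, 7}  B2 = {1, 2, 7}  B3 = {0, 6, 7}  B4 = {2, 5, 7}  B5 = {2, 3, 7}  B6 = {0, 4, 7}
Tree: B1–B2, B1–B3, B2–B4, B2–B5, B3–B6

The largest bag has 3 vertices, giving width 2; this decomposition certifies tw(G) ≤ 2. Conversely, {0, 1, 7} is a clique of size 3, and the vertices of any clique must share a bag in every tree decomposition; so some bag has ≥ 3 vertices and tw(G) ≥ 2. Combining the bounds, tw(G) = 2.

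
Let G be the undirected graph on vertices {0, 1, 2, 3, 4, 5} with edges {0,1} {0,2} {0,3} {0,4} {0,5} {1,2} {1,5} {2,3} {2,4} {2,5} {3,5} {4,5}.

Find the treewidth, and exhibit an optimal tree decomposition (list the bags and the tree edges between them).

Treewidth 3.
One optimal decomposition is:
Bags: B1 = {0, 2, 3, 5}  B2 = {0, 1, 2, 5}  B3 = {0, 2, 4, 5}
Tree: B1–B2, B2–B3

Each bag holds 4 vertices, so the decomposition has width 3, which upper-bounds the treewidth. On the other hand G contains the 4-clique {0, 1, 2, 5}. A clique must lie in a single bag of any decomposition, so no decomposition can have width below 3. Therefore the treewidth is 3.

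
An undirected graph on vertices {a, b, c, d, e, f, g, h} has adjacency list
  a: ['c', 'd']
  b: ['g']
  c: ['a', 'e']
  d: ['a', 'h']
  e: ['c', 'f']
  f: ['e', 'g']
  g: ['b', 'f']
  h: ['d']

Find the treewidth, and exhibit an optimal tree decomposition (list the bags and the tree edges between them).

Every bag has size at most 2, so the width is 2 − 1 = 1 and tw(G) ≤ 1. Since G has at least one edge (e.g. h–d), it is not an edgeless graph, so tw(G) ≥ 1. Hence tw(G) = 1 exactly.

Treewidth 1.
Bags: B1 = {d, h}  B2 = {a, d}  B3 = {a, c}  B4 = {c, e}  B5 = {e, f}  B6 = {f, g}  B7 = {b, g}
Tree: B1–B2, B2–B3, B3–B4, B4–B5, B5–B6, B6–B7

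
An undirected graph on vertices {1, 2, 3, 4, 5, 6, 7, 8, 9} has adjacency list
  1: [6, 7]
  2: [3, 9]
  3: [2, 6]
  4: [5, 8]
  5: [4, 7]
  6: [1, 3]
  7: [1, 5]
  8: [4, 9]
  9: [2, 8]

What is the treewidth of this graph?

2

A width-2 tree decomposition is:
Bags: B1 = {4, 5, 7}  B2 = {4, 7, 8}  B3 = {7, 8, 9}  B4 = {2, 7, 9}  B5 = {2, 3, 7}  B6 = {3, 6, 7}  B7 = {1, 6, 7}
Tree: B1–B2, B2–B3, B3–B4, B4–B5, B5–B6, B6–B7
The largest bag has 3 vertices, giving width 2; this decomposition certifies tw(G) ≤ 2. For the lower bound, G contains the cycle 7–5–4–8–9–2–3–6–1–7, so G is not a forest; only forests have treewidth ≤ 1, hence tw(G) ≥ 2. Hence tw(G) = 2 exactly.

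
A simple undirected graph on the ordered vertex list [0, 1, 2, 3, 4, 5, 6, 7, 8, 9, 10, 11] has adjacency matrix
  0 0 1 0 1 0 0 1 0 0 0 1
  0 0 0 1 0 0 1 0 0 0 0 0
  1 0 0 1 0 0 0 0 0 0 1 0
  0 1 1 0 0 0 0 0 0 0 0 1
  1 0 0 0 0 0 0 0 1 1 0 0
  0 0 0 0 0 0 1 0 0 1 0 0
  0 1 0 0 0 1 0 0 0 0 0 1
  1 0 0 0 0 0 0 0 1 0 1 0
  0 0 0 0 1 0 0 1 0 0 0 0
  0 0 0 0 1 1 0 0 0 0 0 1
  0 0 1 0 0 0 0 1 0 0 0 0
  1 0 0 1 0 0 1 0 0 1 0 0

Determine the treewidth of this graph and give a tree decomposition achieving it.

The largest bag has 4 vertices, giving width 3; this decomposition certifies tw(G) ≤ 3. For the lower bound: the 4 vertex sets {1,5,6}, {9}, {11}, {0,2,3,4} are disjoint, each induces a connected subgraph, and every pair is joined by at least one edge of G. Contracting each set to a single vertex therefore yields K_{4} as a minor, and since treewidth is minor-monotone, tw(G) ≥ tw(K_{4}) = 3. The upper and lower bounds meet at 3, so that is the treewidth.

Treewidth 3.
One optimal decomposition is:
Bags: B1 = {1, 5, 6, 9}  B2 = {1, 6, 9, 11}  B3 = {1, 3, 9, 11}  B4 = {3, 4, 9, 11}  B5 = {0, 3, 4, 11}  B6 = {0, 2, 3, 4}  B7 = {0, 2, 4, 8}  B8 = {0, 2, 7, 8}  B9 = {2, 7, 8, 10}
Tree: B1–B2, B2–B3, B3–B4, B4–B5, B5–B6, B6–B7, B7–B8, B8–B9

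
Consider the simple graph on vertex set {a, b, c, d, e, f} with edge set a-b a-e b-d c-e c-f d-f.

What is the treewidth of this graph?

A width-2 tree decomposition is:
Bags: B1 = {c, e, f}  B2 = {d, e, f}  B3 = {b, d, e}  B4 = {a, b, e}
Tree: B1–B2, B2–B3, B3–B4
Every bag has size at most 3, so the width is 3 − 1 = 2 and tw(G) ≤ 2. For the lower bound, G contains the cycle e–c–f–d–b–a–e, so G is not a forest; only forests have treewidth ≤ 1, hence tw(G) ≥ 2. Hence tw(G) = 2 exactly.

2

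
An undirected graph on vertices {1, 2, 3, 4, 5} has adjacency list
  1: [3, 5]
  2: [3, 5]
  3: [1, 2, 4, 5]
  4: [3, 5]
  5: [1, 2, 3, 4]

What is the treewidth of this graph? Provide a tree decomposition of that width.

Treewidth 2.
One such decomposition:
Bags: B1 = {3, 4, 5}  B2 = {1, 3, 5}  B3 = {2, 3, 5}
Tree: B1–B2, B2–B3

Every bag has size at most 3, so the width is 3 − 1 = 2 and tw(G) ≤ 2. Conversely, {1, 3, 5} is a clique of size 3, and the vertices of any clique must share a bag in every tree decomposition; so some bag has ≥ 3 vertices and tw(G) ≥ 2. Combining the bounds, tw(G) = 2.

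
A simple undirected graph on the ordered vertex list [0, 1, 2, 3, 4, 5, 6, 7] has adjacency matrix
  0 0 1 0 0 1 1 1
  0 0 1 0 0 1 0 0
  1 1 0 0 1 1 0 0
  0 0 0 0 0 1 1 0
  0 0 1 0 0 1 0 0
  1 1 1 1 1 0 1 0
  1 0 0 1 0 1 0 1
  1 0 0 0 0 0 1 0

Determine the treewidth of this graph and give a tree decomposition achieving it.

Treewidth 2.
Bags: B1 = {0, 5, 6}  B2 = {0, 2, 5}  B3 = {0, 6, 7}  B4 = {1, 2, 5}  B5 = {3, 5, 6}  B6 = {2, 4, 5}
Tree: B1–B2, B1–B3, B2–B4, B1–B5, B2–B6

Each bag holds 3 vertices, so the decomposition has width 2, which upper-bounds the treewidth. For the lower bound, the 3 vertices {0, 2, 5} are pairwise adjacent, and any tree decomposition puts a clique entirely inside one bag — forcing width ≥ 2. Hence tw(G) = 2 exactly.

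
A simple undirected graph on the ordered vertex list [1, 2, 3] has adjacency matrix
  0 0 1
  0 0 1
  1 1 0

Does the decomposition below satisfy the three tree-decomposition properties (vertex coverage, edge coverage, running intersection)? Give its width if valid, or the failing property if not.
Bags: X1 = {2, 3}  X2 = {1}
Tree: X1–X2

No — edge (3,1) lies in no bag.

A tree decomposition must satisfy three properties: every vertex lies in some bag; for every edge, both endpoints lie together in some bag; and for every vertex, the bags containing it form a connected subtree. Here edge (3,1) lies in no bag, so the decomposition is invalid.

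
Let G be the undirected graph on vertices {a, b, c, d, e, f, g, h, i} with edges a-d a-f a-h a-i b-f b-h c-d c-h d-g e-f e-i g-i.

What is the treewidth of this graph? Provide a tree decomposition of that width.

Treewidth 3.
One such decomposition:
Bags: B1 = {b, c, d, h}  B2 = {a, b, d, h}  B3 = {a, b, d, f}  B4 = {a, d, f, g}  B5 = {a, f, g, i}  B6 = {e, f, g, i}
Tree: B1–B2, B2–B3, B3–B4, B4–B5, B5–B6

Every bag has size at most 4, so the width is 4 − 1 = 3 and tw(G) ≤ 3. For the lower bound: the 4 vertex sets {b,c,h}, {d}, {a}, {e,f,g,i} are disjoint, each induces a connected subgraph, and every pair is joined by at least one edge of G. Contracting each set to a single vertex therefore yields K_{4} as a minor, and since treewidth is minor-monotone, tw(G) ≥ tw(K_{4}) = 3. The upper and lower bounds meet at 3, so that is the treewidth.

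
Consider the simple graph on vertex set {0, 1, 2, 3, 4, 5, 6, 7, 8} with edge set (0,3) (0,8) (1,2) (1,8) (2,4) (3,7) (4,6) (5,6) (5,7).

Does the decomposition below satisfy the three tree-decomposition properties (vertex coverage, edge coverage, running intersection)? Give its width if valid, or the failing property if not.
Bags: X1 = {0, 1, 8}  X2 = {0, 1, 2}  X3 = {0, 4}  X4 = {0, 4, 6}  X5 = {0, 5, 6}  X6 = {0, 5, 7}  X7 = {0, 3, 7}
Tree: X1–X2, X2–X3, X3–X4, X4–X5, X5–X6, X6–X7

A tree decomposition must satisfy three properties: every vertex lies in some bag; for every edge, both endpoints lie together in some bag; and for every vertex, the bags containing it form a connected subtree. Here edge (2,4) lies in no bag, so the decomposition is invalid.

No — edge (2,4) lies in no bag.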